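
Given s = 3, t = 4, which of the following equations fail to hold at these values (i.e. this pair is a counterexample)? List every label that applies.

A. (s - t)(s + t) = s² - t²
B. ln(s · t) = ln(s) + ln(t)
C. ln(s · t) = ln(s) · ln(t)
Evaluating each claim at the given values:
A. LHS = -7, RHS = -7 → holds here (LHS = RHS)
B. LHS = ln(12) ≈ 2.485, RHS = ln(3) + ln(4) ≈ 2.485 → holds here (LHS = RHS)
C. LHS = ln(12) ≈ 2.485, RHS = ln(3)·ln(4) ≈ 1.523 → fails here (LHS ≠ RHS)

Answer: C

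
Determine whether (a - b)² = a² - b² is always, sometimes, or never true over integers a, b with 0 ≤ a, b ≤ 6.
It holds at (a, b) = (4, 0) (both sides equal 16), but fails at (a, b) = (0, 5) (LHS = 25, RHS = -25).

Answer: Sometimes true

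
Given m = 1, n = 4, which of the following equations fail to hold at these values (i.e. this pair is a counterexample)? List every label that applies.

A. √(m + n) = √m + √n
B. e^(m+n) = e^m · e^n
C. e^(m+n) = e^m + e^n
A, C

Evaluating each claim at the given values:
A. LHS = √(5) ≈ 2.236, RHS = 3 → fails here (LHS ≠ RHS)
B. LHS = e^5 ≈ 148.4, RHS = e^5 ≈ 148.4 → holds here (LHS = RHS)
C. LHS = e^5 ≈ 148.4, RHS = e + e^4 ≈ 57.32 → fails here (LHS ≠ RHS)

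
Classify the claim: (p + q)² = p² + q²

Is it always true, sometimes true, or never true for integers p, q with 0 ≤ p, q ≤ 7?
It holds at (p, q) = (0, 3) (both sides equal 9), but fails at (p, q) = (4, 7) (LHS = 121, RHS = 65).

Answer: Sometimes true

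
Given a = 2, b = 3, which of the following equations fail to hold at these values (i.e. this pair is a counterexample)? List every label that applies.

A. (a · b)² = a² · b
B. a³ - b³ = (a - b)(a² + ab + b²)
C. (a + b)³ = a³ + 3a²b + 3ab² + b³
A

Evaluating each claim at the given values:
A. LHS = 36, RHS = 12 → fails here (LHS ≠ RHS)
B. LHS = -19, RHS = -19 → holds here (LHS = RHS)
C. LHS = 125, RHS = 125 → holds here (LHS = RHS)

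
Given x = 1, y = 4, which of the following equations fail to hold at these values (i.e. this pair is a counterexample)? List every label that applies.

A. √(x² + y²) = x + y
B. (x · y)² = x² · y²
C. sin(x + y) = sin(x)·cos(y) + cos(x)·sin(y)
A

Evaluating each claim at the given values:
A. LHS = √(17) ≈ 4.123, RHS = 5 → fails here (LHS ≠ RHS)
B. LHS = 16, RHS = 16 → holds here (LHS = RHS)
C. LHS = sin(5) ≈ -0.9589, RHS = sin(1)·cos(4) + sin(4)·cos(1) ≈ -0.9589 → holds here (LHS = RHS)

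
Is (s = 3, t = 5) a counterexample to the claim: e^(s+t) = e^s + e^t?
Yes

Substituting s = 3, t = 5:
LHS = e^(3+5) = e^8 ≈ 2981
RHS = e^3 + e^5 ≈ 168.5

Since LHS ≠ RHS, this pair disproves the claim.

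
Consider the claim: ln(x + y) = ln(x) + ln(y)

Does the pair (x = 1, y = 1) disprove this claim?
Substituting x = 1, y = 1:
LHS = ln(1 + 1) = ln(2) ≈ 0.6931
RHS = ln(1) + ln(1) = 0

Since LHS ≠ RHS, this pair disproves the claim.

Answer: Yes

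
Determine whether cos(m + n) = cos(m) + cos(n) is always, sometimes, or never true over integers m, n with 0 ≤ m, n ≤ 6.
Never true

The claim fails for every pair in the range. For instance at (m, n) = (5, 4): LHS = cos(9) ≈ -0.9111, RHS = cos(4) + cos(5) ≈ -0.37.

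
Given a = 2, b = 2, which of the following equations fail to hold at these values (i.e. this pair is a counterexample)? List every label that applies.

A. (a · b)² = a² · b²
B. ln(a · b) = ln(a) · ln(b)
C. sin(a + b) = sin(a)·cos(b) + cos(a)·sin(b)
Evaluating each claim at the given values:
A. LHS = 16, RHS = 16 → holds here (LHS = RHS)
B. LHS = ln(4) ≈ 1.386, RHS = ln(2)² ≈ 0.4805 → fails here (LHS ≠ RHS)
C. LHS = sin(4) ≈ -0.7568, RHS = 2·sin(2)·cos(2) ≈ -0.7568 → holds here (LHS = RHS)

Answer: B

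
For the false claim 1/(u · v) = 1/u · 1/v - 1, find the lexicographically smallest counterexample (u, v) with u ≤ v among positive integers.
Substituting (1, 1) into the claim:
LHS = 1/(1 · 1) = 1
RHS = 1/1 · 1/1 - 1 = 0

Since LHS ≠ RHS, this pair disproves the claim, and no lexicographically smaller pair (u ≤ v, positive integers) does.

For instance (3, 7) is also a counterexample (LHS = 1/21, RHS = -20/21), but it's lexicographically larger.

Answer: (u, v) = (1, 1)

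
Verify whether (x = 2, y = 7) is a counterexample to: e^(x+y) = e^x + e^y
Substituting x = 2, y = 7:
LHS = e^(2+7) = e^9 ≈ 8103
RHS = e^2 + e^7 ≈ 1104

Since LHS ≠ RHS, this pair disproves the claim.

Answer: Yes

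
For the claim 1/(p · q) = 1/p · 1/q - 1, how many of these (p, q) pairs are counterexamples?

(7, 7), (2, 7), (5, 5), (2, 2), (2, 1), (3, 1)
6

Testing each pair:
(7, 7): LHS = 1/49, RHS = -48/49 → counterexample
(2, 7): LHS = 1/14, RHS = -13/14 → counterexample
(5, 5): LHS = 1/25, RHS = -24/25 → counterexample
(2, 2): LHS = 1/4, RHS = -3/4 → counterexample
(2, 1): LHS = 1/2, RHS = -1/2 → counterexample
(3, 1): LHS = 1/3, RHS = -2/3 → counterexample

That makes 6 counterexamples.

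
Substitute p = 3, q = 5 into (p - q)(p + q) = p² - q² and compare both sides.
LHS = (3 - 5)(3 + 5) = -16
RHS = 3² - 5² = -16

LHS = RHS: the two sides agree.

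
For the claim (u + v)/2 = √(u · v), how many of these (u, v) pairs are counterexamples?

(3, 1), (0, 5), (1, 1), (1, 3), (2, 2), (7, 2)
Testing each pair:
(3, 1): LHS = 2, RHS = √(3) ≈ 1.732 → counterexample
(0, 5): LHS = 5/2, RHS = 0 → counterexample
(1, 1): LHS = 1, RHS = 1 → satisfies claim
(1, 3): LHS = 2, RHS = √(3) ≈ 1.732 → counterexample
(2, 2): LHS = 2, RHS = 2 → satisfies claim
(7, 2): LHS = 9/2, RHS = √(14) ≈ 3.742 → counterexample

That makes 4 counterexamples.

Answer: 4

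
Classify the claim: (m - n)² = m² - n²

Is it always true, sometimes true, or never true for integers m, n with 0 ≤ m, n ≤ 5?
It holds at (m, n) = (4, 0) (both sides equal 16), but fails at (m, n) = (3, 4) (LHS = 1, RHS = -7).

Answer: Sometimes true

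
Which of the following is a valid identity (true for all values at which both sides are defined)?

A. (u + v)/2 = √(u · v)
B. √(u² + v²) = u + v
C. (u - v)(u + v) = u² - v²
C

A: fails at (2, 4) — LHS = 3, RHS = 2·√(2) ≈ 2.828.
B: fails at (2, 3) — LHS = √(13) ≈ 3.606, RHS = 5.
C: holds — e.g. at (1, 4), both sides equal -15.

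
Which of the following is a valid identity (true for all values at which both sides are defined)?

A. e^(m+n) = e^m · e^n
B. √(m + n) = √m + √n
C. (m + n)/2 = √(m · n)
A

A: holds — e.g. at (1, 2), both sides equal e^3 ≈ 20.09.
B: fails at (4, 4) — LHS = 2·√(2) ≈ 2.828, RHS = 4.
C: fails at (0, 1) — LHS = 1/2, RHS = 0.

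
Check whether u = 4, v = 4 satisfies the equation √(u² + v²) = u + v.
Substituting u = 4, v = 4:

LHS = √(4² + 4²) = 4·√(2) ≈ 5.657
RHS = 4 + 4 = 8

LHS ≠ RHS, so the equation does not hold at this point.

Answer: Fails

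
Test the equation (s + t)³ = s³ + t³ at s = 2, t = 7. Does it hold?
Fails

Substituting s = 2, t = 7:

LHS = (2 + 7)³ = 729
RHS = 2³ + 7³ = 351

LHS ≠ RHS, so the equation does not hold at this point.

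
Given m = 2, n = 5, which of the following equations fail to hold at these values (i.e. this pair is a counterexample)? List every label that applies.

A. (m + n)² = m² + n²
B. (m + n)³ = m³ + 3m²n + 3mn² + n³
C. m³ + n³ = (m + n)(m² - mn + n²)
A

Evaluating each claim at the given values:
A. LHS = 49, RHS = 29 → fails here (LHS ≠ RHS)
B. LHS = 343, RHS = 343 → holds here (LHS = RHS)
C. LHS = 133, RHS = 133 → holds here (LHS = RHS)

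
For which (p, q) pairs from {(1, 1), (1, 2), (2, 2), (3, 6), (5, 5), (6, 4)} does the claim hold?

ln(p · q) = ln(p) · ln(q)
(1, 1)

Testing each pair:
(1, 1): LHS = 0, RHS = 0 → holds
(1, 2): LHS = ln(2) ≈ 0.6931, RHS = 0 → fails
(2, 2): LHS = ln(4) ≈ 1.386, RHS = ln(2)² ≈ 0.4805 → fails
(3, 6): LHS = ln(18) ≈ 2.89, RHS = ln(3)·ln(6) ≈ 1.968 → fails
(5, 5): LHS = ln(25) ≈ 3.219, RHS = ln(5)² ≈ 2.59 → fails
(6, 4): LHS = ln(24) ≈ 3.178, RHS = ln(4)·ln(6) ≈ 2.484 → fails

1 of 6 pairs satisfies the claim.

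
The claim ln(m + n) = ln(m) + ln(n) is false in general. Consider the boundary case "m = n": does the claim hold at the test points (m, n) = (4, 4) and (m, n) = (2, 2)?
Only at (2, 2)

At (4, 4): LHS = ln(8) ≈ 2.079 ≠ RHS = 2·ln(4) ≈ 2.773
At (2, 2): LHS = ln(4) ≈ 1.386, RHS = 2·ln(2) ≈ 1.386 → equal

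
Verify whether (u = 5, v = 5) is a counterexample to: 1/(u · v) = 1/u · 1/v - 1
Yes

Substituting u = 5, v = 5:
LHS = 1/(5 · 5) = 1/25
RHS = 1/5 · 1/5 - 1 = -24/25

Since LHS ≠ RHS, this pair disproves the claim.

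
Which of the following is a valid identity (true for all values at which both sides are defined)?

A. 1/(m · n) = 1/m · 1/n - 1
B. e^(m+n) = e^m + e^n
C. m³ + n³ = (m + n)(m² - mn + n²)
C

A: fails at (3, 5) — LHS = 1/15, RHS = -14/15.
B: fails at (1, 1) — LHS = e^2 ≈ 7.389, RHS = 2·e ≈ 5.437.
C: holds — e.g. at (3, 5), both sides equal 152.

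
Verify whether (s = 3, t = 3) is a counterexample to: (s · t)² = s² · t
Yes

Substituting s = 3, t = 3:
LHS = (3 · 3)² = 81
RHS = 3² · 3 = 27

Since LHS ≠ RHS, this pair disproves the claim.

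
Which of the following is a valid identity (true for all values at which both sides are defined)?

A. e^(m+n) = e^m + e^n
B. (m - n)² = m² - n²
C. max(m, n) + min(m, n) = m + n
C

A: fails at (0, 1) — LHS = e ≈ 2.718, RHS = 1 + e ≈ 3.718.
B: fails at (3, 4) — LHS = 1, RHS = -7.
C: holds — e.g. at (3, 3), both sides equal 6.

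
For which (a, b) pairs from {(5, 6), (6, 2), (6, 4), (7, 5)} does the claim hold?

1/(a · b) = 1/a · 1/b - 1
None

Testing each pair:
(5, 6): LHS = 1/30, RHS = -29/30 → fails
(6, 2): LHS = 1/12, RHS = -11/12 → fails
(6, 4): LHS = 1/24, RHS = -23/24 → fails
(7, 5): LHS = 1/35, RHS = -34/35 → fails

No pair satisfies the claim.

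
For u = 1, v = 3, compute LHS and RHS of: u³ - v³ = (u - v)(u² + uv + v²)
LHS = 1³ - 3³ = -26
RHS = (1 - 3)(1² + 1·3 + 3²) = -26

LHS = RHS: the two sides agree.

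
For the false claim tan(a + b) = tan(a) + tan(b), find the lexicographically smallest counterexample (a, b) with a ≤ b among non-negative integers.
(a, b) = (1, 1)

At (0, 0): both sides equal 0, so it holds there.
At (0, 7): both sides equal tan(7) ≈ 0.8714, so it holds there.

Substituting (1, 1) into the claim:
LHS = tan(1 + 1) = tan(2) ≈ -2.185
RHS = tan(1) + tan(1) = 2·tan(1) ≈ 3.115

Since LHS ≠ RHS, this pair disproves the claim, and no lexicographically smaller pair (a ≤ b, non-negative integers) does.

For instance (5, 7) is also a counterexample (LHS = tan(12) ≈ -0.6359, RHS = tan(5) + tan(7) ≈ -2.509), but it's lexicographically larger.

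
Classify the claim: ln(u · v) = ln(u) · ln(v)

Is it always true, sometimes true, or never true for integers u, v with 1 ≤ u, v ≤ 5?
Sometimes true

It holds at (u, v) = (1, 1) (both sides equal 0), but fails at (u, v) = (2, 1) (LHS = ln(2) ≈ 0.6931, RHS = 0).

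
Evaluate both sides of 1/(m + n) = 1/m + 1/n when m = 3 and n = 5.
LHS = 1/(3 + 5) = 1/8
RHS = 1/3 + 1/5 = 8/15

LHS ≠ RHS, so the equation does not hold here.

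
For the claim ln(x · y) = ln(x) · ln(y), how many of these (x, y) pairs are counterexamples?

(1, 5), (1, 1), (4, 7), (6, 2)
Testing each pair:
(1, 5): LHS = ln(5) ≈ 1.609, RHS = 0 → counterexample
(1, 1): LHS = 0, RHS = 0 → satisfies claim
(4, 7): LHS = ln(28) ≈ 3.332, RHS = ln(4)·ln(7) ≈ 2.698 → counterexample
(6, 2): LHS = ln(12) ≈ 2.485, RHS = ln(2)·ln(6) ≈ 1.242 → counterexample

That makes 3 counterexamples.

Answer: 3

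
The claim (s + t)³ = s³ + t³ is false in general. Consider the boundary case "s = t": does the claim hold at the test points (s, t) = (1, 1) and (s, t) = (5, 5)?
No, fails at both test points

At (1, 1): LHS = 8 ≠ RHS = 2
At (5, 5): LHS = 1000 ≠ RHS = 250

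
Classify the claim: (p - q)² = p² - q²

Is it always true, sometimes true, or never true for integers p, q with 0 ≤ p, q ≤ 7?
It holds at (p, q) = (6, 6) (both sides equal 0), but fails at (p, q) = (5, 4) (LHS = 1, RHS = 9).

Answer: Sometimes true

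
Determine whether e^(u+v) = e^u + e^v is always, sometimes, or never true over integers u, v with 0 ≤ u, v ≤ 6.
Never true

The claim fails for every pair in the range. For instance at (u, v) = (0, 0): LHS = 1, RHS = 2.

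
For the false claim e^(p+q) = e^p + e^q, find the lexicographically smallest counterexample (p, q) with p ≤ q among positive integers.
Substituting (1, 1) into the claim:
LHS = e^(1+1) = e^2 ≈ 7.389
RHS = e^1 + e^1 = 2·e ≈ 5.437

Since LHS ≠ RHS, this pair disproves the claim, and no lexicographically smaller pair (p ≤ q, positive integers) does.

For instance (4, 4) is also a counterexample (LHS = e^8 ≈ 2981, RHS = 2·e^4 ≈ 109.2), but it's lexicographically larger.

Answer: (p, q) = (1, 1)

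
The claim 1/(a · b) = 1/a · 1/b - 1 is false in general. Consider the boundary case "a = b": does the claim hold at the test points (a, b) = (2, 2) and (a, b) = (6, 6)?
No, fails at both test points

At (2, 2): LHS = 1/4 ≠ RHS = -3/4
At (6, 6): LHS = 1/36 ≠ RHS = -35/36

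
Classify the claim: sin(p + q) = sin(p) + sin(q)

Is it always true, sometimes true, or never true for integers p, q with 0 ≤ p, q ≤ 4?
It holds at (p, q) = (4, 0) (both sides equal sin(4) ≈ -0.7568), but fails at (p, q) = (2, 1) (LHS = sin(3) ≈ 0.1411, RHS = sin(1) + sin(2) ≈ 1.751).

Answer: Sometimes true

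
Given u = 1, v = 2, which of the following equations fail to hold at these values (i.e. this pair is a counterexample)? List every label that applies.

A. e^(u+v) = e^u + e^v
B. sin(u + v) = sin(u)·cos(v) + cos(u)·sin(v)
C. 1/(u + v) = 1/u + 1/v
Evaluating each claim at the given values:
A. LHS = e^3 ≈ 20.09, RHS = e + e^2 ≈ 10.11 → fails here (LHS ≠ RHS)
B. LHS = sin(3) ≈ 0.1411, RHS = sin(1)·cos(2) + sin(2)·cos(1) ≈ 0.1411 → holds here (LHS = RHS)
C. LHS = 1/3, RHS = 3/2 → fails here (LHS ≠ RHS)

Answer: A, C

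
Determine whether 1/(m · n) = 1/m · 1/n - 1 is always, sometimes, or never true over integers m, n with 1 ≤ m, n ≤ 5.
The claim fails for every pair in the range. For instance at (m, n) = (3, 4): LHS = 1/12, RHS = -11/12.

Answer: Never true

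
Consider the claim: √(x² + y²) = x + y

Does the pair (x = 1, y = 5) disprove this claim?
Yes

Substituting x = 1, y = 5:
LHS = √(1² + 5²) = √(26) ≈ 5.099
RHS = 1 + 5 = 6

Since LHS ≠ RHS, this pair disproves the claim.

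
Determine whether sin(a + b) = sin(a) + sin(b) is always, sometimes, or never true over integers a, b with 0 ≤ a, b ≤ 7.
It holds at (a, b) = (0, 3) (both sides equal sin(3) ≈ 0.1411), but fails at (a, b) = (1, 2) (LHS = sin(3) ≈ 0.1411, RHS = sin(1) + sin(2) ≈ 1.751).

Answer: Sometimes true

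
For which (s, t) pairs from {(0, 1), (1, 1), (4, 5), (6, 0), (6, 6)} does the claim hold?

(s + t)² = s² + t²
Testing each pair:
(0, 1): LHS = 1, RHS = 1 → holds
(1, 1): LHS = 4, RHS = 2 → fails
(4, 5): LHS = 81, RHS = 41 → fails
(6, 0): LHS = 36, RHS = 36 → holds
(6, 6): LHS = 144, RHS = 72 → fails

2 of 5 pairs satisfy the claim.

Answer: (0, 1), (6, 0)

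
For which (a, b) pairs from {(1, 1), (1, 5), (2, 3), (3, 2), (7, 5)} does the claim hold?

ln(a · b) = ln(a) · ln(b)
Testing each pair:
(1, 1): LHS = 0, RHS = 0 → holds
(1, 5): LHS = ln(5) ≈ 1.609, RHS = 0 → fails
(2, 3): LHS = ln(6) ≈ 1.792, RHS = ln(2)·ln(3) ≈ 0.7615 → fails
(3, 2): LHS = ln(6) ≈ 1.792, RHS = ln(2)·ln(3) ≈ 0.7615 → fails
(7, 5): LHS = ln(35) ≈ 3.555, RHS = ln(5)·ln(7) ≈ 3.132 → fails

1 of 5 pairs satisfies the claim.

Answer: (1, 1)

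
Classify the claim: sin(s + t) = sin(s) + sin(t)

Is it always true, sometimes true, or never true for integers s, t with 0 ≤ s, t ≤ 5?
Sometimes true

It holds at (s, t) = (0, 2) (both sides equal sin(2) ≈ 0.9093), but fails at (s, t) = (4, 4) (LHS = sin(8) ≈ 0.9894, RHS = 2·sin(4) ≈ -1.514).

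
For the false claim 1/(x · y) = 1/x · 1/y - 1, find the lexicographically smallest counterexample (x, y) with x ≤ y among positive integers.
Substituting (1, 1) into the claim:
LHS = 1/(1 · 1) = 1
RHS = 1/1 · 1/1 - 1 = 0

Since LHS ≠ RHS, this pair disproves the claim, and no lexicographically smaller pair (x ≤ y, positive integers) does.

For instance (2, 4) is also a counterexample (LHS = 1/8, RHS = -7/8), but it's lexicographically larger.

Answer: (x, y) = (1, 1)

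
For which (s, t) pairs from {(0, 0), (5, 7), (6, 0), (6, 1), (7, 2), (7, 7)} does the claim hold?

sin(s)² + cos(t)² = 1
Testing each pair:
(0, 0): LHS = 1, RHS = 1 → holds
(5, 7): LHS = cos(7)² + sin(5)² ≈ 1.488, RHS = 1 → fails
(6, 0): LHS = sin(6)² + 1 ≈ 1.078, RHS = 1 → fails
(6, 1): LHS = sin(6)² + cos(1)² ≈ 0.37, RHS = 1 → fails
(7, 2): LHS = cos(2)² + sin(7)² ≈ 0.6048, RHS = 1 → fails
(7, 7): LHS = sin(7)² + cos(7)² = 1, RHS = 1 → holds

2 of 6 pairs satisfy the claim.

Answer: (0, 0), (7, 7)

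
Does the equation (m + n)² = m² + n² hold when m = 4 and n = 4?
Substituting m = 4, n = 4:

LHS = (4 + 4)² = 64
RHS = 4² + 4² = 32

LHS ≠ RHS, so the equation does not hold at this point.

Answer: Fails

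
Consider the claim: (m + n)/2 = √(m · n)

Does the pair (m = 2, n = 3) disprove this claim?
Substituting m = 2, n = 3:
LHS = (2 + 3)/2 = 5/2
RHS = √(2 · 3) = √(6) ≈ 2.449

Since LHS ≠ RHS, this pair disproves the claim.

Answer: Yes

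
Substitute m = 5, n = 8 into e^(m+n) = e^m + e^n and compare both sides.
LHS = e^(5+8) = e^13 ≈ 442413.4
RHS = e^5 + e^8 ≈ 3129

LHS ≠ RHS (they differ by about 439284.0), so the equation does not hold here.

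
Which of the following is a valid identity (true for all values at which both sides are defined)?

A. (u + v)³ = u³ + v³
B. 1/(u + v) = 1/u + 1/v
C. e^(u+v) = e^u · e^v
A: fails at (1, 3) — LHS = 64, RHS = 28.
B: fails at (3, 4) — LHS = 1/7, RHS = 7/12.
C: holds — e.g. at (3, 3), both sides equal e^6 ≈ 403.4.

Answer: C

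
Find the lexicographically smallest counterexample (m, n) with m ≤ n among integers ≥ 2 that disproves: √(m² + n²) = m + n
(m, n) = (2, 2)

Substituting (2, 2) into the claim:
LHS = √(2² + 2²) = 2·√(2) ≈ 2.828
RHS = 2 + 2 = 4

Since LHS ≠ RHS, this pair disproves the claim, and no lexicographically smaller pair (m ≤ n, integers ≥ 2) does.

For instance (5, 9) is also a counterexample (LHS = √(106) ≈ 10.3, RHS = 14), but it's lexicographically larger.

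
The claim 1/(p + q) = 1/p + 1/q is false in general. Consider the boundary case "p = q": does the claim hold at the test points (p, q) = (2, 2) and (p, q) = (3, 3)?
At (2, 2): LHS = 1/4 ≠ RHS = 1
At (3, 3): LHS = 1/6 ≠ RHS = 2/3

Answer: No, fails at both test points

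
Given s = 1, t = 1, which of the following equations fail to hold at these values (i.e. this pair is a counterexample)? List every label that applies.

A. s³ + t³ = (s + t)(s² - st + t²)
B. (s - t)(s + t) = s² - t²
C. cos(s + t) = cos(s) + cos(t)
Evaluating each claim at the given values:
A. LHS = 2, RHS = 2 → holds here (LHS = RHS)
B. LHS = 0, RHS = 0 → holds here (LHS = RHS)
C. LHS = cos(2) ≈ -0.4161, RHS = 2·cos(1) ≈ 1.081 → fails here (LHS ≠ RHS)

Answer: C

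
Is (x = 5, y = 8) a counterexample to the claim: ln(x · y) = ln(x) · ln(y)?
Substituting x = 5, y = 8:
LHS = ln(5 · 8) = ln(40) ≈ 3.689
RHS = ln(5) · ln(8) ≈ 3.347

Since LHS ≠ RHS, this pair disproves the claim.

Answer: Yes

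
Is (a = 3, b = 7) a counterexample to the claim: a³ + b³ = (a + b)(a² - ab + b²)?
Substituting a = 3, b = 7:
LHS = 3³ + 7³ = 370
RHS = (3 + 7)(3² - 3·7 + 7²) = 370

The sides agree, so this pair does not disprove the claim.

Answer: No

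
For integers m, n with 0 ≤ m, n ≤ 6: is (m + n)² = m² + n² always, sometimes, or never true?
It holds at (m, n) = (0, 4) (both sides equal 16), but fails at (m, n) = (5, 2) (LHS = 49, RHS = 29).

Answer: Sometimes true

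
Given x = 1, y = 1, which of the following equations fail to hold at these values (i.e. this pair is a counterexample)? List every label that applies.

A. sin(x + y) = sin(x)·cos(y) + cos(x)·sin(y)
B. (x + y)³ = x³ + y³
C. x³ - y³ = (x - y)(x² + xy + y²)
Evaluating each claim at the given values:
A. LHS = sin(2) ≈ 0.9093, RHS = 2·sin(1)·cos(1) ≈ 0.9093 → holds here (LHS = RHS)
B. LHS = 8, RHS = 2 → fails here (LHS ≠ RHS)
C. LHS = 0, RHS = 0 → holds here (LHS = RHS)

Answer: B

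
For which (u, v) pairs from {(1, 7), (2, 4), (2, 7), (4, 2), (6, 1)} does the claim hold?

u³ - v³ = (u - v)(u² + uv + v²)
Testing each pair:
(1, 7): LHS = -342, RHS = -342 → holds
(2, 4): LHS = -56, RHS = -56 → holds
(2, 7): LHS = -335, RHS = -335 → holds
(4, 2): LHS = 56, RHS = 56 → holds
(6, 1): LHS = 215, RHS = 215 → holds

Every pair satisfies the claim.

Answer: All pairs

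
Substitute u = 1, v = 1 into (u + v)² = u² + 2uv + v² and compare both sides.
LHS = (1 + 1)² = 4
RHS = 1² + 2·1·1 + 1² = 4

LHS = RHS: the two sides agree.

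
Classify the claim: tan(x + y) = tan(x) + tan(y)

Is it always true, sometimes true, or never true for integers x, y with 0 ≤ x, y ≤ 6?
It holds at (x, y) = (6, 0) (both sides equal tan(6) ≈ -0.291), but fails at (x, y) = (1, 3) (LHS = tan(4) ≈ 1.158, RHS = tan(3) + tan(1) ≈ 1.415).

Answer: Sometimes true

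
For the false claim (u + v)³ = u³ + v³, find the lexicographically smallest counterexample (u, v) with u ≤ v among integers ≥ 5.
(u, v) = (5, 5)

Substituting (5, 5) into the claim:
LHS = (5 + 5)³ = 1000
RHS = 5³ + 5³ = 250

Since LHS ≠ RHS, this pair disproves the claim, and no lexicographically smaller pair (u ≤ v, integers ≥ 5) does.

For instance (9, 9) is also a counterexample (LHS = 5832, RHS = 1458), but it's lexicographically larger.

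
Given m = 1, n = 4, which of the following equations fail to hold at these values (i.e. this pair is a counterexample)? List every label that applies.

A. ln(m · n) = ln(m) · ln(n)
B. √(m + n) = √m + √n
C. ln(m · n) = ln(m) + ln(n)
A, B

Evaluating each claim at the given values:
A. LHS = ln(4) ≈ 1.386, RHS = 0 → fails here (LHS ≠ RHS)
B. LHS = √(5) ≈ 2.236, RHS = 3 → fails here (LHS ≠ RHS)
C. LHS = ln(4) ≈ 1.386, RHS = ln(4) ≈ 1.386 → holds here (LHS = RHS)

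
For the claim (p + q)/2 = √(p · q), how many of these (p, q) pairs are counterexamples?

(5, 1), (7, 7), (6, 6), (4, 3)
Testing each pair:
(5, 1): LHS = 3, RHS = √(5) ≈ 2.236 → counterexample
(7, 7): LHS = 7, RHS = 7 → satisfies claim
(6, 6): LHS = 6, RHS = 6 → satisfies claim
(4, 3): LHS = 7/2, RHS = 2·√(3) ≈ 3.464 → counterexample

That makes 2 counterexamples.

Answer: 2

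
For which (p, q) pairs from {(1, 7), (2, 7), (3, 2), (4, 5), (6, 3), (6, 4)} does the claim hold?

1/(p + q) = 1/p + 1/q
Testing each pair:
(1, 7): LHS = 1/8, RHS = 8/7 → fails
(2, 7): LHS = 1/9, RHS = 9/14 → fails
(3, 2): LHS = 1/5, RHS = 5/6 → fails
(4, 5): LHS = 1/9, RHS = 9/20 → fails
(6, 3): LHS = 1/9, RHS = 1/2 → fails
(6, 4): LHS = 1/10, RHS = 5/12 → fails

No pair satisfies the claim.

Answer: None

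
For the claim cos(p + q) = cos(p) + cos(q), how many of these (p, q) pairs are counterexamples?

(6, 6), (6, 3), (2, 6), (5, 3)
4

Testing each pair:
(6, 6): LHS = cos(12) ≈ 0.8439, RHS = 2·cos(6) ≈ 1.92 → counterexample
(6, 3): LHS = cos(9) ≈ -0.9111, RHS = cos(3) + cos(6) ≈ -0.02982 → counterexample
(2, 6): LHS = cos(8) ≈ -0.1455, RHS = cos(2) + cos(6) ≈ 0.544 → counterexample
(5, 3): LHS = cos(8) ≈ -0.1455, RHS = cos(3) + cos(5) ≈ -0.7063 → counterexample

That makes 4 counterexamples.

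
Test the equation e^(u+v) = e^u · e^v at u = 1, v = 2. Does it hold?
Substituting u = 1, v = 2:

LHS = e^(1+2) = e^3 ≈ 20.09
RHS = e^1 · e^2 = e^3 ≈ 20.09

LHS = RHS, so the equation holds at this point.

Answer: Holds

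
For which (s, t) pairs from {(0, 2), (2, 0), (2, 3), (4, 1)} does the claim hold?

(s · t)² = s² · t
Testing each pair:
(0, 2): LHS = 0, RHS = 0 → holds
(2, 0): LHS = 0, RHS = 0 → holds
(2, 3): LHS = 36, RHS = 12 → fails
(4, 1): LHS = 16, RHS = 16 → holds

3 of 4 pairs satisfy the claim.

Answer: (0, 2), (2, 0), (4, 1)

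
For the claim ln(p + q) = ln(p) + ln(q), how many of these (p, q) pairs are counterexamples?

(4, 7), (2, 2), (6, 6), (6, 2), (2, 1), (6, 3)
Testing each pair:
(4, 7): LHS = ln(11) ≈ 2.398, RHS = ln(4) + ln(7) ≈ 3.332 → counterexample
(2, 2): LHS = ln(4) ≈ 1.386, RHS = 2·ln(2) ≈ 1.386 → satisfies claim
(6, 6): LHS = ln(12) ≈ 2.485, RHS = 2·ln(6) ≈ 3.584 → counterexample
(6, 2): LHS = ln(8) ≈ 2.079, RHS = ln(2) + ln(6) ≈ 2.485 → counterexample
(2, 1): LHS = ln(3) ≈ 1.099, RHS = ln(2) ≈ 0.6931 → counterexample
(6, 3): LHS = ln(9) ≈ 2.197, RHS = ln(3) + ln(6) ≈ 2.89 → counterexample

That makes 5 counterexamples.

Answer: 5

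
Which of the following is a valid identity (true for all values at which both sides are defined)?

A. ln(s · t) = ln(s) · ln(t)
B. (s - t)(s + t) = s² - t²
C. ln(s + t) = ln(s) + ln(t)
B

A: fails at (3, 3) — LHS = ln(9) ≈ 2.197, RHS = ln(3)² ≈ 1.207.
B: holds — e.g. at (4, 5), both sides equal -9.
C: fails at (6, 7) — LHS = ln(13) ≈ 2.565, RHS = ln(6) + ln(7) ≈ 3.738.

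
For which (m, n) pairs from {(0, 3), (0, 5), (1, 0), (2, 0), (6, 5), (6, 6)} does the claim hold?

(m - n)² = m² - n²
(1, 0), (2, 0), (6, 6)

Testing each pair:
(0, 3): LHS = 9, RHS = -9 → fails
(0, 5): LHS = 25, RHS = -25 → fails
(1, 0): LHS = 1, RHS = 1 → holds
(2, 0): LHS = 4, RHS = 4 → holds
(6, 5): LHS = 1, RHS = 11 → fails
(6, 6): LHS = 0, RHS = 0 → holds

3 of 6 pairs satisfy the claim.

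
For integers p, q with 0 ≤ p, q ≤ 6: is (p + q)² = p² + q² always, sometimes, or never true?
It holds at (p, q) = (0, 2) (both sides equal 4), but fails at (p, q) = (3, 1) (LHS = 16, RHS = 10).

Answer: Sometimes true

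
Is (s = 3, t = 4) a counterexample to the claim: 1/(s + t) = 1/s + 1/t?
Yes

Substituting s = 3, t = 4:
LHS = 1/(3 + 4) = 1/7
RHS = 1/3 + 1/4 = 7/12

Since LHS ≠ RHS, this pair disproves the claim.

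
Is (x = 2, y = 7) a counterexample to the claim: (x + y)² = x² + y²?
Substituting x = 2, y = 7:
LHS = (2 + 7)² = 81
RHS = 2² + 7² = 53

Since LHS ≠ RHS, this pair disproves the claim.

Answer: Yes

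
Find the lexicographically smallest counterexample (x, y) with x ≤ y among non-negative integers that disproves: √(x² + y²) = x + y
At (0, 4): both sides equal 4, so it holds there.

Substituting (1, 1) into the claim:
LHS = √(1² + 1²) = √(2) ≈ 1.414
RHS = 1 + 1 = 2

Since LHS ≠ RHS, this pair disproves the claim, and no lexicographically smaller pair (x ≤ y, non-negative integers) does.

For instance (5, 6) is also a counterexample (LHS = √(61) ≈ 7.81, RHS = 11), but it's lexicographically larger.

Answer: (x, y) = (1, 1)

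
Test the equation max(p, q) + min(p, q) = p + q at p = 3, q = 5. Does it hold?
Holds

Substituting p = 3, q = 5:

LHS = max(3, 5) + min(3, 5) = 8
RHS = 3 + 5 = 8

LHS = RHS, so the equation holds at this point.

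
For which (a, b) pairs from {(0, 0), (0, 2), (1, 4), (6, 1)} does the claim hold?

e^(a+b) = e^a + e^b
Testing each pair:
(0, 0): LHS = 1, RHS = 2 → fails
(0, 2): LHS = e^2 ≈ 7.389, RHS = 1 + e^2 ≈ 8.389 → fails
(1, 4): LHS = e^5 ≈ 148.4, RHS = e + e^4 ≈ 57.32 → fails
(6, 1): LHS = e^7 ≈ 1097, RHS = e + e^6 ≈ 406.1 → fails

No pair satisfies the claim.

Answer: None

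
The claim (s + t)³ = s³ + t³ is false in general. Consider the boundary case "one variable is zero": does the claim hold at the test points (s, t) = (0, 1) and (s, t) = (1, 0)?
At (0, 1): LHS = 1, RHS = 1 → equal
At (1, 0): LHS = 1, RHS = 1 → equal

So the claim does hold at both of these boundary points, even though it is not an identity.

Answer: Yes, holds at both test points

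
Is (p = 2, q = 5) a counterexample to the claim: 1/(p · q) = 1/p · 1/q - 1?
Yes

Substituting p = 2, q = 5:
LHS = 1/(2 · 5) = 1/10
RHS = 1/2 · 1/5 - 1 = -9/10

Since LHS ≠ RHS, this pair disproves the claim.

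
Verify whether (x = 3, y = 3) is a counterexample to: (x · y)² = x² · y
Substituting x = 3, y = 3:
LHS = (3 · 3)² = 81
RHS = 3² · 3 = 27

Since LHS ≠ RHS, this pair disproves the claim.

Answer: Yes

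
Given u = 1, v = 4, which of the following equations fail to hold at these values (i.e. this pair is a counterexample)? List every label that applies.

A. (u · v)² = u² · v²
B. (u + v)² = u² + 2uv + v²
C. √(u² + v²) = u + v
C

Evaluating each claim at the given values:
A. LHS = 16, RHS = 16 → holds here (LHS = RHS)
B. LHS = 25, RHS = 25 → holds here (LHS = RHS)
C. LHS = √(17) ≈ 4.123, RHS = 5 → fails here (LHS ≠ RHS)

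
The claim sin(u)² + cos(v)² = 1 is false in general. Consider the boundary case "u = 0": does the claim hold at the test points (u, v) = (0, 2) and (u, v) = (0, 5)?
No, fails at both test points

At (0, 2): LHS = cos(2)² ≈ 0.1732 ≠ RHS = 1
At (0, 5): LHS = cos(5)² ≈ 0.08046 ≠ RHS = 1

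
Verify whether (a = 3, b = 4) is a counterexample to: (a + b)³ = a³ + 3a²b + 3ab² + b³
No

Substituting a = 3, b = 4:
LHS = (3 + 4)³ = 343
RHS = 3³ + 3·3²·4 + 3·3·4² + 4³ = 343

The sides agree, so this pair does not disprove the claim.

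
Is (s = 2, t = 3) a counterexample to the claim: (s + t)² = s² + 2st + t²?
Substituting s = 2, t = 3:
LHS = (2 + 3)² = 25
RHS = 2² + 2·2·3 + 3² = 25

The sides agree, so this pair does not disprove the claim.

Answer: No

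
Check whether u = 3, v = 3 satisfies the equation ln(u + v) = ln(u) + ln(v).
Substituting u = 3, v = 3:

LHS = ln(3 + 3) = ln(6) ≈ 1.792
RHS = ln(3) + ln(3) = 2·ln(3) ≈ 2.197

LHS ≠ RHS, so the equation does not hold at this point.

Answer: Fails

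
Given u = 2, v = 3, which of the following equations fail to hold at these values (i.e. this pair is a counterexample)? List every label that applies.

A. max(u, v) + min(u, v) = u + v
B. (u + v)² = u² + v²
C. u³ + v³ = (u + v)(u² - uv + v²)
B

Evaluating each claim at the given values:
A. LHS = 5, RHS = 5 → holds here (LHS = RHS)
B. LHS = 25, RHS = 13 → fails here (LHS ≠ RHS)
C. LHS = 35, RHS = 35 → holds here (LHS = RHS)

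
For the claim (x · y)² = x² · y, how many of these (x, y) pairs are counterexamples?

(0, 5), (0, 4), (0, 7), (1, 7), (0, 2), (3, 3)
Testing each pair:
(0, 5): LHS = 0, RHS = 0 → satisfies claim
(0, 4): LHS = 0, RHS = 0 → satisfies claim
(0, 7): LHS = 0, RHS = 0 → satisfies claim
(1, 7): LHS = 49, RHS = 7 → counterexample
(0, 2): LHS = 0, RHS = 0 → satisfies claim
(3, 3): LHS = 81, RHS = 27 → counterexample

That makes 2 counterexamples.

Answer: 2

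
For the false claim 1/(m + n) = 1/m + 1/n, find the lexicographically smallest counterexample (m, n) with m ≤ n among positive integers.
(m, n) = (1, 1)

Substituting (1, 1) into the claim:
LHS = 1/(1 + 1) = 1/2
RHS = 1/1 + 1/1 = 2

Since LHS ≠ RHS, this pair disproves the claim, and no lexicographically smaller pair (m ≤ n, positive integers) does.

For instance (5, 5) is also a counterexample (LHS = 1/10, RHS = 2/5), but it's lexicographically larger.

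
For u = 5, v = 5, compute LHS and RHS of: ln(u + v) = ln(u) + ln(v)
LHS = ln(5 + 5) = ln(10) ≈ 2.303
RHS = ln(5) + ln(5) = 2·ln(5) ≈ 3.219

LHS ≠ RHS (they differ by about 0.9163), so the equation does not hold here.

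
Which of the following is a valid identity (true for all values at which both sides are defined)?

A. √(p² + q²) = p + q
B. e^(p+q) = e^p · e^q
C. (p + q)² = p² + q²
B

A: fails at (3, 7) — LHS = √(58) ≈ 7.616, RHS = 10.
B: holds — e.g. at (2, 2), both sides equal e^4 ≈ 54.6.
C: fails at (6, 7) — LHS = 169, RHS = 85.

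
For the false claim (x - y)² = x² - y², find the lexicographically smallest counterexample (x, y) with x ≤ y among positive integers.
At (1, 1): both sides equal 0, so it holds there.

Substituting (1, 2) into the claim:
LHS = (1 - 2)² = 1
RHS = 1² - 2² = -3

Since LHS ≠ RHS, this pair disproves the claim, and no lexicographically smaller pair (x ≤ y, positive integers) does.

For instance (4, 7) is also a counterexample (LHS = 9, RHS = -33), but it's lexicographically larger.

Answer: (x, y) = (1, 2)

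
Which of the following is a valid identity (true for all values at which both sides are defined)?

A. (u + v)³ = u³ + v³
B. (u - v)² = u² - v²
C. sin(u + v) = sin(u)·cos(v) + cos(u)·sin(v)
A: fails at (3, 3) — LHS = 216, RHS = 54.
B: fails at (5, 8) — LHS = 9, RHS = -39.
C: holds — e.g. at (2, 2), both sides equal sin(4) ≈ -0.7568.

Answer: C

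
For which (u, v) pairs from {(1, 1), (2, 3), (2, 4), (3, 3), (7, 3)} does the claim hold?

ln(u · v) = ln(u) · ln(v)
(1, 1)

Testing each pair:
(1, 1): LHS = 0, RHS = 0 → holds
(2, 3): LHS = ln(6) ≈ 1.792, RHS = ln(2)·ln(3) ≈ 0.7615 → fails
(2, 4): LHS = ln(8) ≈ 2.079, RHS = ln(2)·ln(4) ≈ 0.9609 → fails
(3, 3): LHS = ln(9) ≈ 2.197, RHS = ln(3)² ≈ 1.207 → fails
(7, 3): LHS = ln(21) ≈ 3.045, RHS = ln(3)·ln(7) ≈ 2.138 → fails

1 of 5 pairs satisfies the claim.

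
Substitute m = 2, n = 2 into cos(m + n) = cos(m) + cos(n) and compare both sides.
LHS = cos(2 + 2) = cos(4) ≈ -0.6536
RHS = cos(2) + cos(2) = 2·cos(2) ≈ -0.8323

LHS ≠ RHS (they differ by about 0.1787), so the equation does not hold here.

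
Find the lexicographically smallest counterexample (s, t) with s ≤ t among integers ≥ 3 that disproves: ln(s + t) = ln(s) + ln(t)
(s, t) = (3, 3)

Substituting (3, 3) into the claim:
LHS = ln(3 + 3) = ln(6) ≈ 1.792
RHS = ln(3) + ln(3) = 2·ln(3) ≈ 2.197

Since LHS ≠ RHS, this pair disproves the claim, and no lexicographically smaller pair (s ≤ t, integers ≥ 3) does.

For instance (4, 7) is also a counterexample (LHS = ln(11) ≈ 2.398, RHS = ln(4) + ln(7) ≈ 3.332), but it's lexicographically larger.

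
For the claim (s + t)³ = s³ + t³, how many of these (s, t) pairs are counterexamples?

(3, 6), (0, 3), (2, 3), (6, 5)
Testing each pair:
(3, 6): LHS = 729, RHS = 243 → counterexample
(0, 3): LHS = 27, RHS = 27 → satisfies claim
(2, 3): LHS = 125, RHS = 35 → counterexample
(6, 5): LHS = 1331, RHS = 341 → counterexample

That makes 3 counterexamples.

Answer: 3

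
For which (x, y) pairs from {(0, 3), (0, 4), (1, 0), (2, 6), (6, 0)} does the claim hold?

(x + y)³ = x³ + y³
Testing each pair:
(0, 3): LHS = 27, RHS = 27 → holds
(0, 4): LHS = 64, RHS = 64 → holds
(1, 0): LHS = 1, RHS = 1 → holds
(2, 6): LHS = 512, RHS = 224 → fails
(6, 0): LHS = 216, RHS = 216 → holds

4 of 5 pairs satisfy the claim.

Answer: (0, 3), (0, 4), (1, 0), (6, 0)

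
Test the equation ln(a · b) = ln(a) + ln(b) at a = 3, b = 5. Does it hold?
Substituting a = 3, b = 5:

LHS = ln(3 · 5) = ln(15) ≈ 2.708
RHS = ln(3) + ln(5) ≈ 2.708

LHS = RHS, so the equation holds at this point.

Answer: Holds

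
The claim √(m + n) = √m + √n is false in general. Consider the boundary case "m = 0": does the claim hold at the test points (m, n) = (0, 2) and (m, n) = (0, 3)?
Yes, holds at both test points

At (0, 2): LHS = √(2) ≈ 1.414, RHS = √(2) ≈ 1.414 → equal
At (0, 3): LHS = √(3) ≈ 1.732, RHS = √(3) ≈ 1.732 → equal

So the claim does hold at both of these boundary points, even though it is not an identity.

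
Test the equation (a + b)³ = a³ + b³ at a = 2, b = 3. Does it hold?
Fails

Substituting a = 2, b = 3:

LHS = (2 + 3)³ = 125
RHS = 2³ + 3³ = 35

LHS ≠ RHS, so the equation does not hold at this point.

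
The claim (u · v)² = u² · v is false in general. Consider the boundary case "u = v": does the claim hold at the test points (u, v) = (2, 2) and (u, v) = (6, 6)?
No, fails at both test points

At (2, 2): LHS = 16 ≠ RHS = 8
At (6, 6): LHS = 1296 ≠ RHS = 216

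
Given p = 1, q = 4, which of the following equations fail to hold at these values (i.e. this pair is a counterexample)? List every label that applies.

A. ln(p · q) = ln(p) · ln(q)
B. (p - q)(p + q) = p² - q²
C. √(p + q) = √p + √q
A, C

Evaluating each claim at the given values:
A. LHS = ln(4) ≈ 1.386, RHS = 0 → fails here (LHS ≠ RHS)
B. LHS = -15, RHS = -15 → holds here (LHS = RHS)
C. LHS = √(5) ≈ 2.236, RHS = 3 → fails here (LHS ≠ RHS)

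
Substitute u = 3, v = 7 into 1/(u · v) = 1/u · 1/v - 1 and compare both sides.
LHS = 1/(3 · 7) = 1/21
RHS = 1/3 · 1/7 - 1 = -20/21

LHS ≠ RHS, so the equation does not hold here.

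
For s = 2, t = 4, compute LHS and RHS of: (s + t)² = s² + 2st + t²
LHS = (2 + 4)² = 36
RHS = 2² + 2·2·4 + 4² = 36

LHS = RHS: the two sides agree.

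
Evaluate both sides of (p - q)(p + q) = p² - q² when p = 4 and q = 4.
LHS = (4 - 4)(4 + 4) = 0
RHS = 4² - 4² = 0

LHS = RHS: the two sides agree.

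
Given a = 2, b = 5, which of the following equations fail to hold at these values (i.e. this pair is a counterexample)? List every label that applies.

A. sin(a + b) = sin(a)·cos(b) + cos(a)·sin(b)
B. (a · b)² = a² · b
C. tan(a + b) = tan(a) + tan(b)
B, C

Evaluating each claim at the given values:
A. LHS = sin(7) ≈ 0.657, RHS = sin(2)·cos(5) + sin(5)·cos(2) ≈ 0.657 → holds here (LHS = RHS)
B. LHS = 100, RHS = 20 → fails here (LHS ≠ RHS)
C. LHS = tan(7) ≈ 0.8714, RHS = tan(5) + tan(2) ≈ -5.566 → fails here (LHS ≠ RHS)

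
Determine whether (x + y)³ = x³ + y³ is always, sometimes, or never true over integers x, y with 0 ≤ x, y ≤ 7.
Sometimes true

It holds at (x, y) = (3, 0) (both sides equal 27), but fails at (x, y) = (2, 3) (LHS = 125, RHS = 35).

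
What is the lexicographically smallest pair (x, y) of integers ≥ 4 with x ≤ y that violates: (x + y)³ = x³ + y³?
Substituting (4, 4) into the claim:
LHS = (4 + 4)³ = 512
RHS = 4³ + 4³ = 128

Since LHS ≠ RHS, this pair disproves the claim, and no lexicographically smaller pair (x ≤ y, integers ≥ 4) does.

For instance (4, 5) is also a counterexample (LHS = 729, RHS = 189), but it's lexicographically larger.

Answer: (x, y) = (4, 4)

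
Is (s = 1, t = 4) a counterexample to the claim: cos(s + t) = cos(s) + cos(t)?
Yes

Substituting s = 1, t = 4:
LHS = cos(1 + 4) = cos(5) ≈ 0.2837
RHS = cos(1) + cos(4) ≈ -0.1133

Since LHS ≠ RHS, this pair disproves the claim.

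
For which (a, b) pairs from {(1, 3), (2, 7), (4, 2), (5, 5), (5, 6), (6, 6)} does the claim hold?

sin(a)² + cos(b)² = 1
(5, 5), (6, 6)

Testing each pair:
(1, 3): LHS = sin(1)² + cos(3)² ≈ 1.688, RHS = 1 → fails
(2, 7): LHS = cos(7)² + sin(2)² ≈ 1.395, RHS = 1 → fails
(4, 2): LHS = cos(2)² + sin(4)² ≈ 0.7459, RHS = 1 → fails
(5, 5): LHS = cos(5)² + sin(5)² = 1, RHS = 1 → holds
(5, 6): LHS = sin(5)² + cos(6)² ≈ 1.841, RHS = 1 → fails
(6, 6): LHS = sin(6)² + cos(6)² = 1, RHS = 1 → holds

2 of 6 pairs satisfy the claim.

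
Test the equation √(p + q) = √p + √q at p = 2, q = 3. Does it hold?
Substituting p = 2, q = 3:

LHS = √(2 + 3) = √(5) ≈ 2.236
RHS = √2 + √3 = √(2) + √(3) ≈ 3.146

LHS ≠ RHS, so the equation does not hold at this point.

Answer: Fails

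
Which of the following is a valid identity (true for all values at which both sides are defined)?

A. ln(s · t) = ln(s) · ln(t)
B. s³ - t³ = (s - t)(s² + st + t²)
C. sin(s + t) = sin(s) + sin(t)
B

A: fails at (2, 4) — LHS = ln(8) ≈ 2.079, RHS = ln(2)·ln(4) ≈ 0.9609.
B: holds — e.g. at (2, 7), both sides equal -335.
C: fails at (2, 3) — LHS = sin(5) ≈ -0.9589, RHS = sin(3) + sin(2) ≈ 1.05.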